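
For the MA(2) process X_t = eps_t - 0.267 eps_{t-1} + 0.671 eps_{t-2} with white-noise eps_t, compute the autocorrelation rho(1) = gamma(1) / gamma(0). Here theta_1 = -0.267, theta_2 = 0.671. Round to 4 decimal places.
\rho(1) = -0.2932

For an MA(q) process with theta_0 = 1, the autocovariance is
  gamma(k) = sigma^2 * sum_{i=0..q-k} theta_i * theta_{i+k},
and rho(k) = gamma(k) / gamma(0). Sigma^2 cancels.
  numerator   = (1)*(-0.267) + (-0.267)*(0.671) = -0.446157.
  denominator = (1)^2 + (-0.267)^2 + (0.671)^2 = 1.52153.
  rho(1) = -0.446157 / 1.52153 = -0.2932.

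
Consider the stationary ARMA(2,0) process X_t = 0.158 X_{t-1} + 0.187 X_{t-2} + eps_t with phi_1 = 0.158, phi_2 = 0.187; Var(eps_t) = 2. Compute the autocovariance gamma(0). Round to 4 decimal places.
\gamma(0) = 2.1538

Multiply the model equation by X_{t-k} and take expectations. With theta_0 = psi_0 = 1 and psi_j the MA(infinity) weights, this gives
  gamma(k) - sum_i phi_i gamma(k-i) = c_k,
  c_k = sigma^2 * sum_{j=k..q} theta_j psi_{j-k}   (c_k = 0 for k > q),
using gamma(-m) = gamma(m).
Pure AR (q = 0): c_0 = sigma^2 = 2, c_k = 0 for k >= 1.
Equations for k = 0, 1, 2 (AR order 2, c_2 = 0):
  (E0) gamma(0) = phi_1 gamma(1) + phi_2 gamma(2) + c_0
  (E1) gamma(1) = phi_1 gamma(0) + phi_2 gamma(1) + c_1
  (E2) gamma(2) = phi_1 gamma(1) + phi_2 gamma(0)
From (E1): gamma(1) = A gamma(0) + B with
  A = phi_1 / (1 - phi_2) = 0.158 / 0.813 = 0.194342,   B = c_1 / (1 - phi_2) = 0 / 0.813 = 0.
Insert (E2) into (E0): gamma(0) (1 - phi_2^2) = phi_1 (1 + phi_2) gamma(1) + c_0.
  phi_1 (1 + phi_2) = (0.158)(1.187) = 0.187546,   1 - phi_2^2 = 0.965031.
Replace gamma(1) by A gamma(0) + B and collect gamma(0):
  gamma(0) [0.965031 - (0.187546)(0.194342)] = c_0 = 2
  gamma(0) * 0.928583 = 2
  gamma(0) = 2 / 0.928583 = 2.153819.
Therefore gamma(0) = 2.1538 (to 4 decimal places).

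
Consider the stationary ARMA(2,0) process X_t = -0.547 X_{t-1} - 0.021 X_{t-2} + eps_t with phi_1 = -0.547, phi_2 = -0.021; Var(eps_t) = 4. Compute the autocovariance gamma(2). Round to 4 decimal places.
\gamma(2) = 1.5270

Multiply the model equation by X_{t-k} and take expectations. With theta_0 = psi_0 = 1 and psi_j the MA(infinity) weights, this gives
  gamma(k) - sum_i phi_i gamma(k-i) = c_k,
  c_k = sigma^2 * sum_{j=k..q} theta_j psi_{j-k}   (c_k = 0 for k > q),
using gamma(-m) = gamma(m).
Pure AR (q = 0): c_0 = sigma^2 = 4, c_k = 0 for k >= 1.
Equations for k = 0, 1, 2 (AR order 2, c_2 = 0):
  (E0) gamma(0) = phi_1 gamma(1) + phi_2 gamma(2) + c_0
  (E1) gamma(1) = phi_1 gamma(0) + phi_2 gamma(1) + c_1
  (E2) gamma(2) = phi_1 gamma(1) + phi_2 gamma(0)
From (E1): gamma(1) = A gamma(0) + B with
  A = phi_1 / (1 - phi_2) = -0.547 / 1.021 = -0.535749,   B = c_1 / (1 - phi_2) = 0 / 1.021 = 0.
Insert (E2) into (E0): gamma(0) (1 - phi_2^2) = phi_1 (1 + phi_2) gamma(1) + c_0.
  phi_1 (1 + phi_2) = (-0.547)(0.979) = -0.535513,   1 - phi_2^2 = 0.999559.
Replace gamma(1) by A gamma(0) + B and collect gamma(0):
  gamma(0) [0.999559 - (-0.535513)(-0.535749)] = c_0 = 4
  gamma(0) * 0.712658 = 4
  gamma(0) = 4 / 0.712658 = 5.612788.
  gamma(1) = A gamma(0) = (-0.535749)(5.612788) = -3.007047.
  gamma(2) = phi_1 gamma(1) + phi_2 gamma(0) = (-0.547)(-3.007047) + (-0.021)(5.612788) = 1.526986.
Therefore gamma(2) = 1.5270 (to 4 decimal places).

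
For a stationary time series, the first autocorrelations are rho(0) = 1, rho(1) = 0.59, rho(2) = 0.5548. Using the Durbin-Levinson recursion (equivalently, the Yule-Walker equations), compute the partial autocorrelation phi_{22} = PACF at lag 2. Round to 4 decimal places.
\phi_{22} = 0.3171

The PACF at lag k is phi_{kk}, the last component of the solution
to the Yule-Walker system G_k phi = r_k where
  (G_k)_{ij} = rho(|i - j|), (r_k)_i = rho(i), i,j = 1..k.
Equivalently, Durbin-Levinson gives phi_{kk} iteratively:
  phi_{11} = rho(1)
  phi_{kk} = [rho(k) - sum_{j=1..k-1} phi_{k-1,j} rho(k-j)]
            / [1 - sum_{j=1..k-1} phi_{k-1,j} rho(j)],
  phi_{k,j} = phi_{k-1,j} - phi_{kk} phi_{k-1,k-j},  j = 1..k-1.
Step k = 1:
  phi_11 = rho(1) = 0.59.
Step k = 2:
  phi_22 = [rho(2) - phi_11 rho(1)] / [1 - phi_11 rho(1)] = [0.5548 - (0.59)(0.59)] / [1 - (0.59)(0.59)]
         = 0.2067 / 0.6519 = 0.3171.
Therefore phi_{22} = 0.3171.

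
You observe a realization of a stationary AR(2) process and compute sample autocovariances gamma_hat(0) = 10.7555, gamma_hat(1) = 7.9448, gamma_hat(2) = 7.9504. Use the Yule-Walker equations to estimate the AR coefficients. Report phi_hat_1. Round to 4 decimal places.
\hat\phi_{1} = 0.4240

The Yule-Walker equations for an AR(p) process read, in matrix form,
  Gamma_p phi = r_p,   with   (Gamma_p)_{ij} = gamma(|i - j|),
                       (r_p)_i = gamma(i),   i,j = 1..p.
Substitute the sample gammas (Toeplitz matrix and right-hand side of size 2):
  Gamma_p = [[10.7555, 7.9448], [7.9448, 10.7555]]
  r_p     = [7.9448, 7.9504]
Written out:
  10.7555 phi_1 + 7.9448 phi_2 = 7.9448
  7.9448 phi_1 + 10.7555 phi_2 = 7.9504
Solve by Cramer's rule:
  det = gamma(0)^2 - gamma(1)^2 = (10.7555)^2 - (7.9448)^2 = 115.68078025 - 63.11984704 = 52.56093321
  phi_hat_1 = [gamma(1) gamma(0) - gamma(1) gamma(2)] / det = [(7.9448)(10.7555) - (7.9448)(7.9504)] / 52.56093321 = 22.28595848 / 52.56093321 = 0.424
  phi_hat_2 = [gamma(0) gamma(2) - gamma(1)^2] / det = [(10.7555)(7.9504) - (7.9448)^2] / 52.56093321 = 22.39068016 / 52.56093321 = 0.426
So phi_hat = [0.4240, 0.4260].
Therefore phi_hat_1 = 0.4240.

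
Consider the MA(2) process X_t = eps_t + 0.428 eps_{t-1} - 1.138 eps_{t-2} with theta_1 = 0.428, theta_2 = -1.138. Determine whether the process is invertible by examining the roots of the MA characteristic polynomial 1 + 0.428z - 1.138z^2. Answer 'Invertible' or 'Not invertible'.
\text{Not invertible}

The MA(q) characteristic polynomial is P(z) = 1 + 0.428z - 1.138z^2.
Invertibility requires all roots to lie outside the unit circle, i.e. |z| > 1 for every root.
Set 1 + (0.428) z + (-1.138) z^2 = 0, i.e. a z^2 + b z + c = 0 with a = -1.138, b = 0.428, c = 1.
Discriminant D = b^2 - 4ac = (0.428)^2 - 4*(-1.138)*1 = 0.183184 - (-4.552) = 4.735184.
D >= 0, so the roots are real: z = (-b +/- sqrt(D)) / (2a) = (-0.428 +/- 2.176048) / (-2.276).
  z_1 = (-0.428 + 2.176048) / (-2.276) = -0.768,   |z_1| = 0.768.
  z_2 = (-0.428 - 2.176048) / (-2.276) = 1.1441,   |z_2| = 1.1441.
Moduli of all roots: 0.7680, 1.1441.
All moduli strictly greater than 1? No.
Verdict: Not invertible.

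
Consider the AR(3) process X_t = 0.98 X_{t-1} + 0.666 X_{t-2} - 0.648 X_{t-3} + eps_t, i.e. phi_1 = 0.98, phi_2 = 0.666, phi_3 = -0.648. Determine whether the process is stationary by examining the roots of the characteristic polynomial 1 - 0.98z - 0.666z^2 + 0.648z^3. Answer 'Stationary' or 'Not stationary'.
\text{Stationary}

The AR(p) characteristic polynomial is P(z) = 1 - 0.98z - 0.666z^2 + 0.648z^3.
Stationarity requires all roots to lie outside the unit circle, i.e. |z| > 1 for every root.
Degree 3: look for a simple real root z0 first, then factor out (1 - z/z0) and solve the remaining quadratic.
Testing z0 = 1.25: P(1.25) = 1 + (-0.98)(1.25) + (-0.666)(1.25)^2 + (0.648)(1.25)^3
  = 1 + (-1.225) + (-1.040625) + (1.265625) = 0.  So z_0 = 1.25 is a root, |z_0| = 1.25.
Divide out the factor (1 - 0.8 z) = (1 - z/z0) (since 1/z0 = 0.8):
  P(z) = (1 - 0.8 z)(1 + (-0.18) z + (-0.81) z^2)
  [check: z-coef -0.18 - (0.8) = -0.98; z^2-coef -0.81 - (0.8)(-0.18) = -0.666; z^3-coef -(0.8)(-0.81) = 0.648.]
Remaining roots from the quadratic factor 1 + (-0.18) z + (-0.81) z^2:
  Set 1 + (-0.18) z + (-0.81) z^2 = 0, i.e. a z^2 + b z + c = 0 with a = -0.81, b = -0.18, c = 1.
  Discriminant D = b^2 - 4ac = (-0.18)^2 - 4*(-0.81)*1 = 0.0324 - (-3.24) = 3.2724.
  D >= 0, so the roots are real: z = (-b +/- sqrt(D)) / (2a) = (0.18 +/- 1.808978) / (-1.62).
    z_1 = (0.18 + 1.808978) / (-1.62) = -1.2278,   |z_1| = 1.2278.
    z_2 = (0.18 - 1.808978) / (-1.62) = 1.0055,   |z_2| = 1.0055.
Moduli of all roots: 1.2500, 1.2278, 1.0055.
All moduli strictly greater than 1? Yes.
Verdict: Stationary.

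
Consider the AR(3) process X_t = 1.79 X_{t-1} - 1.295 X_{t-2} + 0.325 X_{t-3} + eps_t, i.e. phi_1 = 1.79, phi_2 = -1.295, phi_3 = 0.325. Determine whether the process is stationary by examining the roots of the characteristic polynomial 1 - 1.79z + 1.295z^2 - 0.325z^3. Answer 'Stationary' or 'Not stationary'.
\text{Stationary}

The AR(p) characteristic polynomial is P(z) = 1 - 1.79z + 1.295z^2 - 0.325z^3.
Stationarity requires all roots to lie outside the unit circle, i.e. |z| > 1 for every root.
Degree 3: look for a simple real root z0 first, then factor out (1 - z/z0) and solve the remaining quadratic.
Testing z0 = 2: P(2) = 1 + (-1.79)(2) + (1.295)(2)^2 + (-0.325)(2)^3
  = 1 + (-3.58) + (5.18) + (-2.6) = 0.  So z_0 = 2 is a root, |z_0| = 2.
Divide out the factor (1 - 0.5 z) = (1 - z/z0) (since 1/z0 = 0.5):
  P(z) = (1 - 0.5 z)(1 + (-1.29) z + (0.65) z^2)
  [check: z-coef -1.29 - (0.5) = -1.79; z^2-coef 0.65 - (0.5)(-1.29) = 1.295; z^3-coef -(0.5)(0.65) = -0.325.]
Remaining roots from the quadratic factor 1 + (-1.29) z + (0.65) z^2:
  Set 1 + (-1.29) z + (0.65) z^2 = 0, i.e. a z^2 + b z + c = 0 with a = 0.65, b = -1.29, c = 1.
  Discriminant D = b^2 - 4ac = (-1.29)^2 - 4*(0.65)*1 = 1.6641 - (2.6) = -0.9359.
  D < 0, so the roots are the complex-conjugate pair z = (-b +/- i sqrt(-D)) / (2a) = 0.9923 +/- 0.7442i.
  For a conjugate pair |z|^2 = z * conj(z) = (product of roots) = c/a = 1/(0.65) = 1.538462, so |z| = sqrt(1.538462) = 1.2403 for both roots.
Moduli of all roots: 2.0000, 1.2403, 1.2403.
All moduli strictly greater than 1? Yes.
Verdict: Stationary.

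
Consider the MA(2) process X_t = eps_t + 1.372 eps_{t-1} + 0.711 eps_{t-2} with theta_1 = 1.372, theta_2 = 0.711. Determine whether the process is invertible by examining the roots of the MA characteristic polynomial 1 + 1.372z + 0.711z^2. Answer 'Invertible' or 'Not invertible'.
\text{Invertible}

The MA(q) characteristic polynomial is P(z) = 1 + 1.372z + 0.711z^2.
Invertibility requires all roots to lie outside the unit circle, i.e. |z| > 1 for every root.
Set 1 + (1.372) z + (0.711) z^2 = 0, i.e. a z^2 + b z + c = 0 with a = 0.711, b = 1.372, c = 1.
Discriminant D = b^2 - 4ac = (1.372)^2 - 4*(0.711)*1 = 1.882384 - (2.844) = -0.961616.
D < 0, so the roots are the complex-conjugate pair z = (-b +/- i sqrt(-D)) / (2a) = -0.9648 +/- 0.6896i.
For a conjugate pair |z|^2 = z * conj(z) = (product of roots) = c/a = 1/(0.711) = 1.40647, so |z| = sqrt(1.40647) = 1.1859 for both roots.
Moduli of all roots: 1.1859, 1.1859.
All moduli strictly greater than 1? Yes.
Verdict: Invertible.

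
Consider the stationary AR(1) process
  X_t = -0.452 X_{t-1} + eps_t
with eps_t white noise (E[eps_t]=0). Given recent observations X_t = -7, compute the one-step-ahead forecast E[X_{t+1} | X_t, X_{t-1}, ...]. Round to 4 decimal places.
E[X_{t+1} \mid \mathcal F_t] = 3.1640

For an AR(p) model X_t = c + sum_i phi_i X_{t-i} + eps_t, the
one-step-ahead conditional mean is
  E[X_{t+1} | X_t, ...] = c + sum_i phi_i X_{t+1-i}.
Substitute known values:
  E[X_{t+1} | ...] = (-0.452) * (-7)
                   = 3.1640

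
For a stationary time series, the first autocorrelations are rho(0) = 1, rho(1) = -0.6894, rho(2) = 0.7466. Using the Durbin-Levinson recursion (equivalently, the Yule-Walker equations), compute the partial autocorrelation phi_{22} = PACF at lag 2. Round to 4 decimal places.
\phi_{22} = 0.5171

The PACF at lag k is phi_{kk}, the last component of the solution
to the Yule-Walker system G_k phi = r_k where
  (G_k)_{ij} = rho(|i - j|), (r_k)_i = rho(i), i,j = 1..k.
Equivalently, Durbin-Levinson gives phi_{kk} iteratively:
  phi_{11} = rho(1)
  phi_{kk} = [rho(k) - sum_{j=1..k-1} phi_{k-1,j} rho(k-j)]
            / [1 - sum_{j=1..k-1} phi_{k-1,j} rho(j)],
  phi_{k,j} = phi_{k-1,j} - phi_{kk} phi_{k-1,k-j},  j = 1..k-1.
Step k = 1:
  phi_11 = rho(1) = -0.6894.
Step k = 2:
  phi_22 = [rho(2) - phi_11 rho(1)] / [1 - phi_11 rho(1)] = [0.7466 - (-0.6894)(-0.6894)] / [1 - (-0.6894)(-0.6894)]
         = 0.27132764 / 0.52472764 = 0.5171.
Therefore phi_{22} = 0.5171.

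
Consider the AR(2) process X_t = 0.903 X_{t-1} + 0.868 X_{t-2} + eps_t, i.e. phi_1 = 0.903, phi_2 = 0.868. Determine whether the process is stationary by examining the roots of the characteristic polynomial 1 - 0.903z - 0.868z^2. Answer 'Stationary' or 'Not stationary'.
\text{Not stationary}

The AR(p) characteristic polynomial is P(z) = 1 - 0.903z - 0.868z^2.
Stationarity requires all roots to lie outside the unit circle, i.e. |z| > 1 for every root.
Set 1 + (-0.903) z + (-0.868) z^2 = 0, i.e. a z^2 + b z + c = 0 with a = -0.868, b = -0.903, c = 1.
Discriminant D = b^2 - 4ac = (-0.903)^2 - 4*(-0.868)*1 = 0.815409 - (-3.472) = 4.287409.
D >= 0, so the roots are real: z = (-b +/- sqrt(D)) / (2a) = (0.903 +/- 2.070606) / (-1.736).
  z_1 = (0.903 + 2.070606) / (-1.736) = -1.7129,   |z_1| = 1.7129.
  z_2 = (0.903 - 2.070606) / (-1.736) = 0.6726,   |z_2| = 0.6726.
Moduli of all roots: 1.7129, 0.6726.
All moduli strictly greater than 1? No.
Verdict: Not stationary.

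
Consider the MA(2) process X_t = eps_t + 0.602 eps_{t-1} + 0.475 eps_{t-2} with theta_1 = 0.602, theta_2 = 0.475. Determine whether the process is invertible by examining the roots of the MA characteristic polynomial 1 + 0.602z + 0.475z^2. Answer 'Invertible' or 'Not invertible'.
\text{Invertible}

The MA(q) characteristic polynomial is P(z) = 1 + 0.602z + 0.475z^2.
Invertibility requires all roots to lie outside the unit circle, i.e. |z| > 1 for every root.
Set 1 + (0.602) z + (0.475) z^2 = 0, i.e. a z^2 + b z + c = 0 with a = 0.475, b = 0.602, c = 1.
Discriminant D = b^2 - 4ac = (0.602)^2 - 4*(0.475)*1 = 0.362404 - (1.9) = -1.537596.
D < 0, so the roots are the complex-conjugate pair z = (-b +/- i sqrt(-D)) / (2a) = -0.6337 +/- 1.3053i.
For a conjugate pair |z|^2 = z * conj(z) = (product of roots) = c/a = 1/(0.475) = 2.105263, so |z| = sqrt(2.105263) = 1.451 for both roots.
Moduli of all roots: 1.4510, 1.4510.
All moduli strictly greater than 1? Yes.
Verdict: Invertible.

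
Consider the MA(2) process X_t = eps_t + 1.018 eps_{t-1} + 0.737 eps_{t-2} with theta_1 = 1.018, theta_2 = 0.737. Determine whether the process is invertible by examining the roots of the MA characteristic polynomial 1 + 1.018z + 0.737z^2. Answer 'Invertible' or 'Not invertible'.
\text{Invertible}

The MA(q) characteristic polynomial is P(z) = 1 + 1.018z + 0.737z^2.
Invertibility requires all roots to lie outside the unit circle, i.e. |z| > 1 for every root.
Set 1 + (1.018) z + (0.737) z^2 = 0, i.e. a z^2 + b z + c = 0 with a = 0.737, b = 1.018, c = 1.
Discriminant D = b^2 - 4ac = (1.018)^2 - 4*(0.737)*1 = 1.036324 - (2.948) = -1.911676.
D < 0, so the roots are the complex-conjugate pair z = (-b +/- i sqrt(-D)) / (2a) = -0.6906 +/- 0.938i.
For a conjugate pair |z|^2 = z * conj(z) = (product of roots) = c/a = 1/(0.737) = 1.356852, so |z| = sqrt(1.356852) = 1.1648 for both roots.
Moduli of all roots: 1.1648, 1.1648.
All moduli strictly greater than 1? Yes.
Verdict: Invertible.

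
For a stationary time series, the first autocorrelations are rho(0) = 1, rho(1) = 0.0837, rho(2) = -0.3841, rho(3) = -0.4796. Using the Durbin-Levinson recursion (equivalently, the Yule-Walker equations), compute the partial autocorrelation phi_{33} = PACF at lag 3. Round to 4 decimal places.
\phi_{33} = -0.4790

The PACF at lag k is phi_{kk}, the last component of the solution
to the Yule-Walker system G_k phi = r_k where
  (G_k)_{ij} = rho(|i - j|), (r_k)_i = rho(i), i,j = 1..k.
Equivalently, Durbin-Levinson gives phi_{kk} iteratively:
  phi_{11} = rho(1)
  phi_{kk} = [rho(k) - sum_{j=1..k-1} phi_{k-1,j} rho(k-j)]
            / [1 - sum_{j=1..k-1} phi_{k-1,j} rho(j)],
  phi_{k,j} = phi_{k-1,j} - phi_{kk} phi_{k-1,k-j},  j = 1..k-1.
Step k = 1:
  phi_11 = rho(1) = 0.0837.
Step k = 2:
  phi_22 = [rho(2) - phi_11 rho(1)] / [1 - phi_11 rho(1)] = [-0.3841 - (0.0837)(0.0837)] / [1 - (0.0837)(0.0837)]
         = -0.39110569 / 0.99299431 = -0.393865.
  Update: phi_21 = phi_11 - phi_22 phi_11 = 0.0837 - (-0.393865)(0.0837) = 0.116666.
Step k = 3:
  phi_33 = [rho(3) - phi_21 rho(2) - phi_22 rho(1)] / [1 - phi_21 rho(1) - phi_22 rho(2)]
    numerator   = -0.4796 - (0.116666)(-0.3841) - (-0.393865)(0.0837) = -0.4018219
    denominator = 1 - (0.116666)(0.0837) - (-0.393865)(-0.3841) = 0.83895147
  phi_33 = -0.4018219 / 0.83895147 = -0.479.
Therefore phi_{33} = -0.4790.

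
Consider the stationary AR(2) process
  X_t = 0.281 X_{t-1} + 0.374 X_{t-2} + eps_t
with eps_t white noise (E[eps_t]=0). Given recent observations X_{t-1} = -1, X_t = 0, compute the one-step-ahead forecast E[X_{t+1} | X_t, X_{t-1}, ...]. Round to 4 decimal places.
E[X_{t+1} \mid \mathcal F_t] = -0.3740

For an AR(p) model X_t = c + sum_i phi_i X_{t-i} + eps_t, the
one-step-ahead conditional mean is
  E[X_{t+1} | X_t, ...] = c + sum_i phi_i X_{t+1-i}.
Substitute known values:
  E[X_{t+1} | ...] = (0.281) * (0) + (0.374) * (-1)
                   = -0.3740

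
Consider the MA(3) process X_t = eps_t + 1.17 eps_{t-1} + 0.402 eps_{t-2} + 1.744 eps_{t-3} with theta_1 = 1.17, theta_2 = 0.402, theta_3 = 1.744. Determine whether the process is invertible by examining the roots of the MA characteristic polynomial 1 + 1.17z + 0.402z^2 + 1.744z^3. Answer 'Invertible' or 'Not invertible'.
\text{Not invertible}

The MA(q) characteristic polynomial is P(z) = 1 + 1.17z + 0.402z^2 + 1.744z^3.
Invertibility requires all roots to lie outside the unit circle, i.e. |z| > 1 for every root.
Degree 3: look for a simple real root z0 first, then factor out (1 - z/z0) and solve the remaining quadratic.
Testing z0 = -0.625: P(-0.625) = 1 + (1.17)(-0.625) + (0.402)(-0.625)^2 + (1.744)(-0.625)^3
  = 1 + (-0.73125) + (0.157031) + (-0.425781) = 0.  So z_0 = -0.625 is a root, |z_0| = 0.625.
Divide out the factor (1 + 1.6 z) = (1 - z/z0) (since 1/z0 = -1.6):
  P(z) = (1 + 1.6 z)(1 + (-0.43) z + (1.09) z^2)
  [check: z-coef -0.43 - (-1.6) = 1.17; z^2-coef 1.09 - (-1.6)(-0.43) = 0.402; z^3-coef -(-1.6)(1.09) = 1.744.]
Remaining roots from the quadratic factor 1 + (-0.43) z + (1.09) z^2:
  Set 1 + (-0.43) z + (1.09) z^2 = 0, i.e. a z^2 + b z + c = 0 with a = 1.09, b = -0.43, c = 1.
  Discriminant D = b^2 - 4ac = (-0.43)^2 - 4*(1.09)*1 = 0.1849 - (4.36) = -4.1751.
  D < 0, so the roots are the complex-conjugate pair z = (-b +/- i sqrt(-D)) / (2a) = 0.1972 +/- 0.9373i.
  For a conjugate pair |z|^2 = z * conj(z) = (product of roots) = c/a = 1/(1.09) = 0.917431, so |z| = sqrt(0.917431) = 0.9578 for both roots.
Moduli of all roots: 0.6250, 0.9578, 0.9578.
All moduli strictly greater than 1? No.
Verdict: Not invertible.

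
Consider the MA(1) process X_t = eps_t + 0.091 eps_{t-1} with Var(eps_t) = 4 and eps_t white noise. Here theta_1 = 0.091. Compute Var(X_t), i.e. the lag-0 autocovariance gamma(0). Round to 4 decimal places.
\gamma(0) = 4.0331

For an MA(q) process X_t = eps_t + sum_i theta_i eps_{t-i} with
Var(eps_t) = sigma^2, the variance is
  gamma(0) = sigma^2 * (1 + sum_i theta_i^2).
  sum_i theta_i^2 = (0.091)^2 = 0.008281.
  gamma(0) = 4 * (1 + 0.008281) = 4 * 1.008281 = 4.033124, which rounds to 4.0331.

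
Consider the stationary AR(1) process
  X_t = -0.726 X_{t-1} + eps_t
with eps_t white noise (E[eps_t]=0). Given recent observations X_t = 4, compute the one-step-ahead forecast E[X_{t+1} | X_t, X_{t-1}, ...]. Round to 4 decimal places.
E[X_{t+1} \mid \mathcal F_t] = -2.9040

For an AR(p) model X_t = c + sum_i phi_i X_{t-i} + eps_t, the
one-step-ahead conditional mean is
  E[X_{t+1} | X_t, ...] = c + sum_i phi_i X_{t+1-i}.
Substitute known values:
  E[X_{t+1} | ...] = (-0.726) * (4)
                   = -2.9040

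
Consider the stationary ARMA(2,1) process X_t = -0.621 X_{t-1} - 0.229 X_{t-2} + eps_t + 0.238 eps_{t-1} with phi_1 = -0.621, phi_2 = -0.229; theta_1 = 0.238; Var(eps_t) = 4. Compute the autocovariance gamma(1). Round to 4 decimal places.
\gamma(1) = -1.5630

Multiply the model equation by X_{t-k} and take expectations. With theta_0 = psi_0 = 1 and psi_j the MA(infinity) weights, this gives
  gamma(k) - sum_i phi_i gamma(k-i) = c_k,
  c_k = sigma^2 * sum_{j=k..q} theta_j psi_{j-k}   (c_k = 0 for k > q),
using gamma(-m) = gamma(m).
psi-weights needed (psi_j = theta_j + sum_i phi_i psi_{j-i}):
  psi_1 = theta_1 + phi_1 = 0.238 + (-0.621) = -0.383
Right-hand sides:
  c_0 = sigma^2 (1 + theta_1 psi_1) = 4 * (1 + (0.238)(-0.383)) = 4 * 0.908846 = 3.635384
  c_1 = sigma^2 theta_1 = 4 * (0.238) = 0.952
  c_2 = 0
Equations for k = 0, 1, 2 (AR order 2, c_2 = 0):
  (E0) gamma(0) = phi_1 gamma(1) + phi_2 gamma(2) + c_0
  (E1) gamma(1) = phi_1 gamma(0) + phi_2 gamma(1) + c_1
  (E2) gamma(2) = phi_1 gamma(1) + phi_2 gamma(0)
From (E1): gamma(1) = A gamma(0) + B with
  A = phi_1 / (1 - phi_2) = -0.621 / 1.229 = -0.505289,   B = c_1 / (1 - phi_2) = 0.952 / 1.229 = 0.774614.
Insert (E2) into (E0): gamma(0) (1 - phi_2^2) = phi_1 (1 + phi_2) gamma(1) + c_0.
  phi_1 (1 + phi_2) = (-0.621)(0.771) = -0.478791,   1 - phi_2^2 = 0.947559.
Replace gamma(1) by A gamma(0) + B and collect gamma(0):
  gamma(0) [0.947559 - (-0.478791)(-0.505289)] = (-0.478791)(0.774614) + 3.635384
  gamma(0) * 0.705631 = 3.264506
  gamma(0) = 3.264506 / 0.705631 = 4.626363.
  gamma(1) = A gamma(0) + B = (-0.505289)(4.626363) + (0.774614) = -1.563036.
Therefore gamma(1) = -1.5630 (to 4 decimal places).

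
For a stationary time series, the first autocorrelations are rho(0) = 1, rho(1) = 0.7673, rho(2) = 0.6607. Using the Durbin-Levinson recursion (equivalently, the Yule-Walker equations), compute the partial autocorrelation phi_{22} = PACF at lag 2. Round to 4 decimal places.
\phi_{22} = 0.1750

The PACF at lag k is phi_{kk}, the last component of the solution
to the Yule-Walker system G_k phi = r_k where
  (G_k)_{ij} = rho(|i - j|), (r_k)_i = rho(i), i,j = 1..k.
Equivalently, Durbin-Levinson gives phi_{kk} iteratively:
  phi_{11} = rho(1)
  phi_{kk} = [rho(k) - sum_{j=1..k-1} phi_{k-1,j} rho(k-j)]
            / [1 - sum_{j=1..k-1} phi_{k-1,j} rho(j)],
  phi_{k,j} = phi_{k-1,j} - phi_{kk} phi_{k-1,k-j},  j = 1..k-1.
Step k = 1:
  phi_11 = rho(1) = 0.7673.
Step k = 2:
  phi_22 = [rho(2) - phi_11 rho(1)] / [1 - phi_11 rho(1)] = [0.6607 - (0.7673)(0.7673)] / [1 - (0.7673)(0.7673)]
         = 0.07195071 / 0.41125071 = 0.175.
Therefore phi_{22} = 0.1750.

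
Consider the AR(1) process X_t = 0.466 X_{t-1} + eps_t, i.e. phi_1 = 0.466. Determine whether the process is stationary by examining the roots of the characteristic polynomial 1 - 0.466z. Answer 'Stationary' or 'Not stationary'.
\text{Stationary}

The AR(p) characteristic polynomial is P(z) = 1 - 0.466z.
Stationarity requires all roots to lie outside the unit circle, i.e. |z| > 1 for every root.
This is linear in z: 1 + (-0.466) z = 0  =>  z = -1/(-0.466) = 2.145923,  |z| = 2.145923.
Moduli of all roots: 2.1459.
All moduli strictly greater than 1? Yes.
Verdict: Stationary.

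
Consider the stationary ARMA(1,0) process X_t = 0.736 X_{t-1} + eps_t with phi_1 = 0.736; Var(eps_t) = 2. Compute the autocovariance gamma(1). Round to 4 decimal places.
\gamma(1) = 3.2118

Multiply the model equation by X_{t-k} and take expectations. With theta_0 = psi_0 = 1 and psi_j the MA(infinity) weights, this gives
  gamma(k) - sum_i phi_i gamma(k-i) = c_k,
  c_k = sigma^2 * sum_{j=k..q} theta_j psi_{j-k}   (c_k = 0 for k > q),
using gamma(-m) = gamma(m).
Pure AR (q = 0): c_0 = sigma^2 = 2, c_k = 0 for k >= 1.
Equations for k = 0 and k = 1 (AR order 1):
  gamma(0) = phi_1 gamma(1) + c_0
  gamma(1) = phi_1 gamma(0) + c_1
Substituting the second into the first: gamma(0) (1 - phi_1^2) = c_0 + phi_1 c_1, so
  gamma(0) = c_0 / (1 - phi_1^2) = 2 / (1 - (0.736)^2) = 2 / 0.458304 = 4.363916.
  gamma(1) = phi_1 gamma(0) = (0.736)(4.363916) = 3.211842.
Therefore gamma(1) = 3.2118 (to 4 decimal places).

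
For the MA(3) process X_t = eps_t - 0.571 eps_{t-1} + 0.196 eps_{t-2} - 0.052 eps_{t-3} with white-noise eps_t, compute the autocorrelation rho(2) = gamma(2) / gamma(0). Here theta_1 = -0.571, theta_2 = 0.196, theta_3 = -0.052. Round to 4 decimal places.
\rho(2) = 0.1651

For an MA(q) process with theta_0 = 1, the autocovariance is
  gamma(k) = sigma^2 * sum_{i=0..q-k} theta_i * theta_{i+k},
and rho(k) = gamma(k) / gamma(0). Sigma^2 cancels.
  numerator   = (1)*(0.196) + (-0.571)*(-0.052) = 0.225692.
  denominator = (1)^2 + (-0.571)^2 + (0.196)^2 + (-0.052)^2 = 1.367161.
  rho(2) = 0.225692 / 1.367161 = 0.1651.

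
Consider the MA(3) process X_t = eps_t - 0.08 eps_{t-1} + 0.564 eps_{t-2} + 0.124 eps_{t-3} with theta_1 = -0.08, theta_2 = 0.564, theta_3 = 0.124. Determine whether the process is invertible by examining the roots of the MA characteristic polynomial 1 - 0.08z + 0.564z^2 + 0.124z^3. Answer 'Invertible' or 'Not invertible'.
\text{Invertible}

The MA(q) characteristic polynomial is P(z) = 1 - 0.08z + 0.564z^2 + 0.124z^3.
Invertibility requires all roots to lie outside the unit circle, i.e. |z| > 1 for every root.
Degree 3: look for a simple real root z0 first, then factor out (1 - z/z0) and solve the remaining quadratic.
Testing z0 = -5: P(-5) = 1 + (-0.08)(-5) + (0.564)(-5)^2 + (0.124)(-5)^3
  = 1 + (0.4) + (14.1) + (-15.5) = 0.  So z_0 = -5 is a root, |z_0| = 5.
Divide out the factor (1 + 0.2 z) = (1 - z/z0) (since 1/z0 = -0.2):
  P(z) = (1 + 0.2 z)(1 + (-0.28) z + (0.62) z^2)
  [check: z-coef -0.28 - (-0.2) = -0.08; z^2-coef 0.62 - (-0.2)(-0.28) = 0.564; z^3-coef -(-0.2)(0.62) = 0.124.]
Remaining roots from the quadratic factor 1 + (-0.28) z + (0.62) z^2:
  Set 1 + (-0.28) z + (0.62) z^2 = 0, i.e. a z^2 + b z + c = 0 with a = 0.62, b = -0.28, c = 1.
  Discriminant D = b^2 - 4ac = (-0.28)^2 - 4*(0.62)*1 = 0.0784 - (2.48) = -2.4016.
  D < 0, so the roots are the complex-conjugate pair z = (-b +/- i sqrt(-D)) / (2a) = 0.2258 +/- 1.2498i.
  For a conjugate pair |z|^2 = z * conj(z) = (product of roots) = c/a = 1/(0.62) = 1.612903, so |z| = sqrt(1.612903) = 1.27 for both roots.
Moduli of all roots: 5.0000, 1.2700, 1.2700.
All moduli strictly greater than 1? Yes.
Verdict: Invertible.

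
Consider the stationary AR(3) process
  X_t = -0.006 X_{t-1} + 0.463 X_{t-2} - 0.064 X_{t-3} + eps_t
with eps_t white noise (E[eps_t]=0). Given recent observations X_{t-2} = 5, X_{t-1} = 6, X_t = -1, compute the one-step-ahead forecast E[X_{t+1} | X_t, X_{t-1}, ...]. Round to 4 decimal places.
E[X_{t+1} \mid \mathcal F_t] = 2.4640

For an AR(p) model X_t = c + sum_i phi_i X_{t-i} + eps_t, the
one-step-ahead conditional mean is
  E[X_{t+1} | X_t, ...] = c + sum_i phi_i X_{t+1-i}.
Substitute known values:
  E[X_{t+1} | ...] = (-0.006) * (-1) + (0.463) * (6) + (-0.064) * (5)
                   = 2.4640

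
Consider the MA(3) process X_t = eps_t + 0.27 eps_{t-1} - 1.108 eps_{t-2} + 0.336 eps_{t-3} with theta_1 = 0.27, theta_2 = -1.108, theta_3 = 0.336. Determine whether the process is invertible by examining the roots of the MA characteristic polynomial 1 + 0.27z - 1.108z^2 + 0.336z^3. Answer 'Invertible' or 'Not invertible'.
\text{Not invertible}

The MA(q) characteristic polynomial is P(z) = 1 + 0.27z - 1.108z^2 + 0.336z^3.
Invertibility requires all roots to lie outside the unit circle, i.e. |z| > 1 for every root.
Degree 3: look for a simple real root z0 first, then factor out (1 - z/z0) and solve the remaining quadratic.
Testing z0 = 2.5: P(2.5) = 1 + (0.27)(2.5) + (-1.108)(2.5)^2 + (0.336)(2.5)^3
  = 1 + (0.675) + (-6.925) + (5.25) = 0.  So z_0 = 2.5 is a root, |z_0| = 2.5.
Divide out the factor (1 - 0.4 z) = (1 - z/z0) (since 1/z0 = 0.4):
  P(z) = (1 - 0.4 z)(1 + (0.67) z + (-0.84) z^2)
  [check: z-coef 0.67 - (0.4) = 0.27; z^2-coef -0.84 - (0.4)(0.67) = -1.108; z^3-coef -(0.4)(-0.84) = 0.336.]
Remaining roots from the quadratic factor 1 + (0.67) z + (-0.84) z^2:
  Set 1 + (0.67) z + (-0.84) z^2 = 0, i.e. a z^2 + b z + c = 0 with a = -0.84, b = 0.67, c = 1.
  Discriminant D = b^2 - 4ac = (0.67)^2 - 4*(-0.84)*1 = 0.4489 - (-3.36) = 3.8089.
  D >= 0, so the roots are real: z = (-b +/- sqrt(D)) / (2a) = (-0.67 +/- 1.95164) / (-1.68).
    z_1 = (-0.67 + 1.95164) / (-1.68) = -0.7629,   |z_1| = 0.7629.
    z_2 = (-0.67 - 1.95164) / (-1.68) = 1.5605,   |z_2| = 1.5605.
Moduli of all roots: 2.5000, 0.7629, 1.5605.
All moduli strictly greater than 1? No.
Verdict: Not invertible.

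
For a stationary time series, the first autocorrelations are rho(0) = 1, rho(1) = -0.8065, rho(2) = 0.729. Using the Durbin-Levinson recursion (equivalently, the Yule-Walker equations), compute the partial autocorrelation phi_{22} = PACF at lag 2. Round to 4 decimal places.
\phi_{22} = 0.2247

The PACF at lag k is phi_{kk}, the last component of the solution
to the Yule-Walker system G_k phi = r_k where
  (G_k)_{ij} = rho(|i - j|), (r_k)_i = rho(i), i,j = 1..k.
Equivalently, Durbin-Levinson gives phi_{kk} iteratively:
  phi_{11} = rho(1)
  phi_{kk} = [rho(k) - sum_{j=1..k-1} phi_{k-1,j} rho(k-j)]
            / [1 - sum_{j=1..k-1} phi_{k-1,j} rho(j)],
  phi_{k,j} = phi_{k-1,j} - phi_{kk} phi_{k-1,k-j},  j = 1..k-1.
Step k = 1:
  phi_11 = rho(1) = -0.8065.
Step k = 2:
  phi_22 = [rho(2) - phi_11 rho(1)] / [1 - phi_11 rho(1)] = [0.729 - (-0.8065)(-0.8065)] / [1 - (-0.8065)(-0.8065)]
         = 0.07855775 / 0.34955775 = 0.2247.
Therefore phi_{22} = 0.2247.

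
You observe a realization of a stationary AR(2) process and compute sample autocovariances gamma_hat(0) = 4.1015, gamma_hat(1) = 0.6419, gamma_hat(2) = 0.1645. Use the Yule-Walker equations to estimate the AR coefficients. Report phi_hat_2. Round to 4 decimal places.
\hat\phi_{2} = 0.0160

The Yule-Walker equations for an AR(p) process read, in matrix form,
  Gamma_p phi = r_p,   with   (Gamma_p)_{ij} = gamma(|i - j|),
                       (r_p)_i = gamma(i),   i,j = 1..p.
Substitute the sample gammas (Toeplitz matrix and right-hand side of size 2):
  Gamma_p = [[4.1015, 0.6419], [0.6419, 4.1015]]
  r_p     = [0.6419, 0.1645]
Written out:
  4.1015 phi_1 + 0.6419 phi_2 = 0.6419
  0.6419 phi_1 + 4.1015 phi_2 = 0.1645
Solve by Cramer's rule:
  det = gamma(0)^2 - gamma(1)^2 = (4.1015)^2 - (0.6419)^2 = 16.82230225 - 0.41203561 = 16.41026664
  phi_hat_1 = [gamma(1) gamma(0) - gamma(1) gamma(2)] / det = [(0.6419)(4.1015) - (0.6419)(0.1645)] / 16.41026664 = 2.5271603 / 16.41026664 = 0.154
  phi_hat_2 = [gamma(0) gamma(2) - gamma(1)^2] / det = [(4.1015)(0.1645) - (0.6419)^2] / 16.41026664 = 0.26266114 / 16.41026664 = 0.016
So phi_hat = [0.1540, 0.0160].
Therefore phi_hat_2 = 0.0160.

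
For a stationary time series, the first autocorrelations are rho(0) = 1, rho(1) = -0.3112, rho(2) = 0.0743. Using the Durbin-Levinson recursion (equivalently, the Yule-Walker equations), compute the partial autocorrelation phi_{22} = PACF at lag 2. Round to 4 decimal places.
\phi_{22} = -0.0250

The PACF at lag k is phi_{kk}, the last component of the solution
to the Yule-Walker system G_k phi = r_k where
  (G_k)_{ij} = rho(|i - j|), (r_k)_i = rho(i), i,j = 1..k.
Equivalently, Durbin-Levinson gives phi_{kk} iteratively:
  phi_{11} = rho(1)
  phi_{kk} = [rho(k) - sum_{j=1..k-1} phi_{k-1,j} rho(k-j)]
            / [1 - sum_{j=1..k-1} phi_{k-1,j} rho(j)],
  phi_{k,j} = phi_{k-1,j} - phi_{kk} phi_{k-1,k-j},  j = 1..k-1.
Step k = 1:
  phi_11 = rho(1) = -0.3112.
Step k = 2:
  phi_22 = [rho(2) - phi_11 rho(1)] / [1 - phi_11 rho(1)] = [0.0743 - (-0.3112)(-0.3112)] / [1 - (-0.3112)(-0.3112)]
         = -0.02254544 / 0.90315456 = -0.025.
Therefore phi_{22} = -0.0250.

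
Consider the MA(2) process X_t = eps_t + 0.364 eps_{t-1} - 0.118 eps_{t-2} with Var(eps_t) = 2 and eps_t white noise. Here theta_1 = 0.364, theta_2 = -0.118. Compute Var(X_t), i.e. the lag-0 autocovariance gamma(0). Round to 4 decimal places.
\gamma(0) = 2.2928

For an MA(q) process X_t = eps_t + sum_i theta_i eps_{t-i} with
Var(eps_t) = sigma^2, the variance is
  gamma(0) = sigma^2 * (1 + sum_i theta_i^2).
  sum_i theta_i^2 = (0.364)^2 + (-0.118)^2 = 0.132496 + 0.013924 = 0.14642.
  gamma(0) = 2 * (1 + 0.14642) = 2 * 1.14642 = 2.29284, which rounds to 2.2928.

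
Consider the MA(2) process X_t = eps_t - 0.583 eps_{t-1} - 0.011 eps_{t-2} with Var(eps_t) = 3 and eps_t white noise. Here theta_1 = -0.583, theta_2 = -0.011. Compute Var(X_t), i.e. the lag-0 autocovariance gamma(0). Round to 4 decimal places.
\gamma(0) = 4.0200

For an MA(q) process X_t = eps_t + sum_i theta_i eps_{t-i} with
Var(eps_t) = sigma^2, the variance is
  gamma(0) = sigma^2 * (1 + sum_i theta_i^2).
  sum_i theta_i^2 = (-0.583)^2 + (-0.011)^2 = 0.339889 + 0.000121 = 0.34001.
  gamma(0) = 3 * (1 + 0.34001) = 3 * 1.34001 = 4.02003, which rounds to 4.0200.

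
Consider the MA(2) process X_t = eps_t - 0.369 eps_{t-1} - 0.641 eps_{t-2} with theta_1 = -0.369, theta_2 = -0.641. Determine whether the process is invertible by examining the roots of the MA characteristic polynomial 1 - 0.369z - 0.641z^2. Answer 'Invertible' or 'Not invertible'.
\text{Not invertible}

The MA(q) characteristic polynomial is P(z) = 1 - 0.369z - 0.641z^2.
Invertibility requires all roots to lie outside the unit circle, i.e. |z| > 1 for every root.
Set 1 + (-0.369) z + (-0.641) z^2 = 0, i.e. a z^2 + b z + c = 0 with a = -0.641, b = -0.369, c = 1.
Discriminant D = b^2 - 4ac = (-0.369)^2 - 4*(-0.641)*1 = 0.136161 - (-2.564) = 2.700161.
D >= 0, so the roots are real: z = (-b +/- sqrt(D)) / (2a) = (0.369 +/- 1.643217) / (-1.282).
  z_1 = (0.369 + 1.643217) / (-1.282) = -1.5696,   |z_1| = 1.5696.
  z_2 = (0.369 - 1.643217) / (-1.282) = 0.9939,   |z_2| = 0.9939.
Moduli of all roots: 1.5696, 0.9939.
All moduli strictly greater than 1? No.
Verdict: Not invertible.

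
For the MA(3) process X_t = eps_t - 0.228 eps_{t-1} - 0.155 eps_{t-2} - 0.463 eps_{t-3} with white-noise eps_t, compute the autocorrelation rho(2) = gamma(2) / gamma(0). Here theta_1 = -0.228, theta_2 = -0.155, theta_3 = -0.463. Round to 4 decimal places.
\rho(2) = -0.0383

For an MA(q) process with theta_0 = 1, the autocovariance is
  gamma(k) = sigma^2 * sum_{i=0..q-k} theta_i * theta_{i+k},
and rho(k) = gamma(k) / gamma(0). Sigma^2 cancels.
  numerator   = (1)*(-0.155) + (-0.228)*(-0.463) = -0.049436.
  denominator = (1)^2 + (-0.228)^2 + (-0.155)^2 + (-0.463)^2 = 1.290378.
  rho(2) = -0.049436 / 1.290378 = -0.0383.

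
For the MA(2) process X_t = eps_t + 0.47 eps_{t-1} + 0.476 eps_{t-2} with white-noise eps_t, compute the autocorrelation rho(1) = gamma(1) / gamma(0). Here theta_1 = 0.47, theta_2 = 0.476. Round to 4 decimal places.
\rho(1) = 0.4793

For an MA(q) process with theta_0 = 1, the autocovariance is
  gamma(k) = sigma^2 * sum_{i=0..q-k} theta_i * theta_{i+k},
and rho(k) = gamma(k) / gamma(0). Sigma^2 cancels.
  numerator   = (1)*(0.47) + (0.47)*(0.476) = 0.69372.
  denominator = (1)^2 + (0.47)^2 + (0.476)^2 = 1.447476.
  rho(1) = 0.69372 / 1.447476 = 0.4793.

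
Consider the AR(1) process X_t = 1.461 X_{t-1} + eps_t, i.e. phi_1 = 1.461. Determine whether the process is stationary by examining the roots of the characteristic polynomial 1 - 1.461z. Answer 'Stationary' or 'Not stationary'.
\text{Not stationary}

The AR(p) characteristic polynomial is P(z) = 1 - 1.461z.
Stationarity requires all roots to lie outside the unit circle, i.e. |z| > 1 for every root.
This is linear in z: 1 + (-1.461) z = 0  =>  z = -1/(-1.461) = 0.684463,  |z| = 0.684463.
Moduli of all roots: 0.6845.
All moduli strictly greater than 1? No.
Verdict: Not stationary.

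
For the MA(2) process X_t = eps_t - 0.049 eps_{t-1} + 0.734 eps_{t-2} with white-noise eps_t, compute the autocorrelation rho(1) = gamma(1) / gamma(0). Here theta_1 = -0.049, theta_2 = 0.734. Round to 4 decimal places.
\rho(1) = -0.0551

For an MA(q) process with theta_0 = 1, the autocovariance is
  gamma(k) = sigma^2 * sum_{i=0..q-k} theta_i * theta_{i+k},
and rho(k) = gamma(k) / gamma(0). Sigma^2 cancels.
  numerator   = (1)*(-0.049) + (-0.049)*(0.734) = -0.084966.
  denominator = (1)^2 + (-0.049)^2 + (0.734)^2 = 1.541157.
  rho(1) = -0.084966 / 1.541157 = -0.0551.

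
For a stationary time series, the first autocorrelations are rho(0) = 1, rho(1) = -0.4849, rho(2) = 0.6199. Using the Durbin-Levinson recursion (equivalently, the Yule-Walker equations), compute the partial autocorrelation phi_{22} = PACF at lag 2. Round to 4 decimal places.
\phi_{22} = 0.5031

The PACF at lag k is phi_{kk}, the last component of the solution
to the Yule-Walker system G_k phi = r_k where
  (G_k)_{ij} = rho(|i - j|), (r_k)_i = rho(i), i,j = 1..k.
Equivalently, Durbin-Levinson gives phi_{kk} iteratively:
  phi_{11} = rho(1)
  phi_{kk} = [rho(k) - sum_{j=1..k-1} phi_{k-1,j} rho(k-j)]
            / [1 - sum_{j=1..k-1} phi_{k-1,j} rho(j)],
  phi_{k,j} = phi_{k-1,j} - phi_{kk} phi_{k-1,k-j},  j = 1..k-1.
Step k = 1:
  phi_11 = rho(1) = -0.4849.
Step k = 2:
  phi_22 = [rho(2) - phi_11 rho(1)] / [1 - phi_11 rho(1)] = [0.6199 - (-0.4849)(-0.4849)] / [1 - (-0.4849)(-0.4849)]
         = 0.38477199 / 0.76487199 = 0.5031.
Therefore phi_{22} = 0.5031.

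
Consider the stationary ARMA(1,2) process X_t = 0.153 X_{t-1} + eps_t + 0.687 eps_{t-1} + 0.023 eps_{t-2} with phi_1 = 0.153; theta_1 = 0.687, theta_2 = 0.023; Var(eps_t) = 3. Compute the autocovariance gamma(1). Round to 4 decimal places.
\gamma(1) = 2.9126

Multiply the model equation by X_{t-k} and take expectations. With theta_0 = psi_0 = 1 and psi_j the MA(infinity) weights, this gives
  gamma(k) - sum_i phi_i gamma(k-i) = c_k,
  c_k = sigma^2 * sum_{j=k..q} theta_j psi_{j-k}   (c_k = 0 for k > q),
using gamma(-m) = gamma(m).
psi-weights needed (psi_j = theta_j + sum_i phi_i psi_{j-i}):
  psi_1 = theta_1 + phi_1 = 0.687 + (0.153) = 0.84
  psi_2 = theta_2 + phi_1 psi_1 = 0.023 + (0.153)(0.84) = 0.15152
Right-hand sides:
  c_0 = sigma^2 (1 + theta_1 psi_1 + theta_2 psi_2) = 3 * (1 + (0.687)(0.84) + (0.023)(0.15152)) = 3 * 1.580565 = 4.741695
  c_1 = sigma^2 (theta_1 + theta_2 psi_1) = 3 * (0.687 + (0.023)(0.84)) = 2.11896
  c_2 = sigma^2 theta_2 = 3 * (0.023) = 0.069
Equations for k = 0 and k = 1 (AR order 1):
  gamma(0) = phi_1 gamma(1) + c_0
  gamma(1) = phi_1 gamma(0) + c_1
Substituting the second into the first: gamma(0) (1 - phi_1^2) = c_0 + phi_1 c_1, so
  gamma(0) = (c_0 + phi_1 c_1) / (1 - phi_1^2) = (4.741695 + (0.153)(2.11896)) / (1 - (0.153)^2) = 5.065896 / 0.976591 = 5.187326.
  gamma(1) = phi_1 gamma(0) + c_1 = (0.153)(5.187326) + (2.11896) = 2.912621.
Therefore gamma(1) = 2.9126 (to 4 decimal places).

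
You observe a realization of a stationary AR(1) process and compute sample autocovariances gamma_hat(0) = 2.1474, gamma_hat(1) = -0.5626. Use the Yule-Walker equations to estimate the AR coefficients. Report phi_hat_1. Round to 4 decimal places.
\hat\phi_{1} = -0.2620

The Yule-Walker equations for an AR(p) process read, in matrix form,
  Gamma_p phi = r_p,   with   (Gamma_p)_{ij} = gamma(|i - j|),
                       (r_p)_i = gamma(i),   i,j = 1..p.
Substitute the sample gammas (Toeplitz matrix and right-hand side of size 1):
  Gamma_p = [[2.1474]]
  r_p     = [-0.5626]
With p = 1 this is the single equation gamma(0) phi_1 = gamma(1):
  phi_hat_1 = gamma(1) / gamma(0) = -0.5626 / 2.1474 = -0.2620.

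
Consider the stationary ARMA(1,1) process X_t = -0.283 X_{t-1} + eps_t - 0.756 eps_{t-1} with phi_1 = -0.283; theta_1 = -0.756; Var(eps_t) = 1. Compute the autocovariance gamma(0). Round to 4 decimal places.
\gamma(0) = 2.1735

Multiply the model equation by X_{t-k} and take expectations. With theta_0 = psi_0 = 1 and psi_j the MA(infinity) weights, this gives
  gamma(k) - sum_i phi_i gamma(k-i) = c_k,
  c_k = sigma^2 * sum_{j=k..q} theta_j psi_{j-k}   (c_k = 0 for k > q),
using gamma(-m) = gamma(m).
psi-weights needed (psi_j = theta_j + sum_i phi_i psi_{j-i}):
  psi_1 = theta_1 + phi_1 = -0.756 + (-0.283) = -1.039
Right-hand sides:
  c_0 = sigma^2 (1 + theta_1 psi_1) = 1 * (1 + (-0.756)(-1.039)) = 1 * 1.785484 = 1.785484
  c_1 = sigma^2 theta_1 = 1 * (-0.756) = -0.756
  c_2 = 0
Equations for k = 0 and k = 1 (AR order 1):
  gamma(0) = phi_1 gamma(1) + c_0
  gamma(1) = phi_1 gamma(0) + c_1
Substituting the second into the first: gamma(0) (1 - phi_1^2) = c_0 + phi_1 c_1, so
  gamma(0) = (c_0 + phi_1 c_1) / (1 - phi_1^2) = (1.785484 + (-0.283)(-0.756)) / (1 - (-0.283)^2) = 1.999432 / 0.919911 = 2.173506.
Therefore gamma(0) = 2.1735 (to 4 decimal places).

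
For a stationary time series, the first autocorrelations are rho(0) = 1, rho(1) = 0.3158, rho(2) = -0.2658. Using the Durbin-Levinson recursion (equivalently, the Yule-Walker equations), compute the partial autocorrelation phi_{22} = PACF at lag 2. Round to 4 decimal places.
\phi_{22} = -0.4060

The PACF at lag k is phi_{kk}, the last component of the solution
to the Yule-Walker system G_k phi = r_k where
  (G_k)_{ij} = rho(|i - j|), (r_k)_i = rho(i), i,j = 1..k.
Equivalently, Durbin-Levinson gives phi_{kk} iteratively:
  phi_{11} = rho(1)
  phi_{kk} = [rho(k) - sum_{j=1..k-1} phi_{k-1,j} rho(k-j)]
            / [1 - sum_{j=1..k-1} phi_{k-1,j} rho(j)],
  phi_{k,j} = phi_{k-1,j} - phi_{kk} phi_{k-1,k-j},  j = 1..k-1.
Step k = 1:
  phi_11 = rho(1) = 0.3158.
Step k = 2:
  phi_22 = [rho(2) - phi_11 rho(1)] / [1 - phi_11 rho(1)] = [-0.2658 - (0.3158)(0.3158)] / [1 - (0.3158)(0.3158)]
         = -0.36552964 / 0.90027036 = -0.406.
Therefore phi_{22} = -0.4060.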